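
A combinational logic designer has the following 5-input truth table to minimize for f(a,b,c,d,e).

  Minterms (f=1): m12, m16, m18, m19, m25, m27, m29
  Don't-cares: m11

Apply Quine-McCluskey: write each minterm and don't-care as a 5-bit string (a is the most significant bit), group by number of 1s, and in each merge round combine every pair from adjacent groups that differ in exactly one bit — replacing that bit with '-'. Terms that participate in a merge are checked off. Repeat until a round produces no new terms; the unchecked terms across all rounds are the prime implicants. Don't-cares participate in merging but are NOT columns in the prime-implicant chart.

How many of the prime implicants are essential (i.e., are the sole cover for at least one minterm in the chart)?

[col 0] 01011*, 01100, 10000*, 10010*, 10011*, 11001*, 11011*, 11101*
[col 1] -1011, 1-011, 100-0, 1001-, 11-01, 110-1
Prime implicants: -1011, 01100, 1-011, 100-0, 1001-, 11-01, 110-1
PI chart (minterm → PIs covering it):
  12 | 01100  (sole → essential)
  16 | 100-0  (sole → essential)
  18 | 100-0,1001-
  19 | 1-011,1001-
  25 | 11-01,110-1
  27 | -1011,1-011,110-1
  29 | 11-01  (sole → essential)
Essential prime implicants: 01100, 100-0, 11-01

3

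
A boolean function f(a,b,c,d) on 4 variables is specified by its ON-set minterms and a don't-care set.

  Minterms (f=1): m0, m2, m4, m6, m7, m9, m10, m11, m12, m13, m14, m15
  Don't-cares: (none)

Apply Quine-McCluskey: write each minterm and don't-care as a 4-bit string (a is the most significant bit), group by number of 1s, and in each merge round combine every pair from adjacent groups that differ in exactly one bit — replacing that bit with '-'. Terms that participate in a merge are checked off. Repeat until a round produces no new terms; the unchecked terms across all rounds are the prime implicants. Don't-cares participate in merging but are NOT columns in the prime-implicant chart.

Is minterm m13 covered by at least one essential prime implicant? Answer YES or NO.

size-2^0 implicants → 0000(✓)  0010(✓)  0100(✓)  0110(✓)  0111(✓)  1001(✓)  1010(✓)  1011(✓)  1100(✓)  1101(✓)  1110(✓)  1111(✓)
size-2^1 implicants → -010(✓)  -100(✓)  -110(✓)  -111(✓)  0-00(✓)  0-10(✓)  00-0(✓)  01-0(✓)  011-(✓)  1-01(✓)  1-10(✓)  1-11(✓)  10-1(✓)  101-(✓)  11-0(✓)  11-1(✓)  110-(✓)  111-(✓)
size-2^2 implicants → --10  -1-0  -11-  0--0  1--1  1-1-  11--
Unchecked terms (primes): --10, -1-0, -11-, 0--0, 1--1, 1-1-, 11--
Minterm coverage:
  m0 ⊆ 0--0 [E]
  m2 ⊆ --10,0--0
  m4 ⊆ -1-0,0--0
  m6 ⊆ --10,-1-0,-11-,0--0
  m7 ⊆ -11- [E]
  m9 ⊆ 1--1 [E]
  m10 ⊆ --10,1-1-
  m11 ⊆ 1--1,1-1-
  m12 ⊆ -1-0,11--
  m13 ⊆ 1--1,11--
  m14 ⊆ --10,-1-0,-11-,1-1-,11--
  m15 ⊆ -11-,1--1,1-1-,11--
E = {-11-, 0--0, 1--1}

YES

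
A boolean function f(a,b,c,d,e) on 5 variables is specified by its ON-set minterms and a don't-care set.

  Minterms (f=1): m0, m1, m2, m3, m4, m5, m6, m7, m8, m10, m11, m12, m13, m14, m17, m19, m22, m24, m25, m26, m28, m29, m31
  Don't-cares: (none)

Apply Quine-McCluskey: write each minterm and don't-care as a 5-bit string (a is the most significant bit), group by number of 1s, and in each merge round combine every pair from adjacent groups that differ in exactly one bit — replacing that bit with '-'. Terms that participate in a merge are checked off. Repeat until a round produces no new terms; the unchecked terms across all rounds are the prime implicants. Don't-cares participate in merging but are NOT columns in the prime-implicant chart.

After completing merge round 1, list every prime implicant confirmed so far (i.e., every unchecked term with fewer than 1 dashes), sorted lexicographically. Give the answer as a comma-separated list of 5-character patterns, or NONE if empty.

NONE

[col 0] 00000*, 00001*, 00010*, 00011*, 00100*, 00101*, 00110*, 00111*, 01000*, 01010*, 01011*, 01100*, 01101*, 01110*, 10001*, 10011*, 10110*, 11000*, 11001*, 11010*, 11100*, 11101*, 11111*
[col 1] -0001*, -0011*, -0110, -1000*, -1010*, -1100*, -1101*, 0-000*, 0-010*, 0-011*, 0-100*, 0-101*, 0-110*, 00-00*, 00-01*, 00-10*, 00-11*, 000-0*, 000-1*, 0000-*, 0001-*, 001-0*, 001-1*, 0010-*, 0011-*, 01-00*, 01-10*, 010-0*, 0101-*, 011-0*, 0110-*, 1-001, 100-1*, 11-00*, 11-01*, 110-0*, 1100-*, 111-1, 1110-*
[col 2] -00-1, -1-00, -10-0, -110-, 0--00*, 0--10*, 0-0-0*, 0-01-, 0-1-0*, 0-10-, 00--0*, 00--1*, 00-0-*, 00-1-*, 000--*, 001--*, 01--0*, 11-0-
[col 3] 0---0, 00---
Prime implicants: -00-1, -0110, -1-00, -10-0, -110-, 0---0, 0-01-, 0-10-, 00---, 1-001, 11-0-, 111-1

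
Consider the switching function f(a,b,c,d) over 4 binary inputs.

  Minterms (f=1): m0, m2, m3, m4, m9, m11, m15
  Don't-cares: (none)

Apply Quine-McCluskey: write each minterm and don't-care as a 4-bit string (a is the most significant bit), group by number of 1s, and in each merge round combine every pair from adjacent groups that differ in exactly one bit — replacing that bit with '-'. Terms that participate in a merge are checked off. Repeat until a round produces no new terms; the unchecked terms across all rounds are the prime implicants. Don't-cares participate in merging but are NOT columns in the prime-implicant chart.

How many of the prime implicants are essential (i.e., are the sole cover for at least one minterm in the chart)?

3

Round 0: 0000✓ 0010✓ 0011✓ 0100✓ 1001✓ 1011✓ 1111✓
Round 1: -011 0-00 00-0 001- 1-11 10-1
PIs = {-011, 0-00, 00-0, 001-, 1-11, 10-1}
Coverage chart:
  m0: 0-00,00-0
  m2: 00-0,001-
  m3: -011,001-
  m4: 0-00 ←essential
  m9: 10-1 ←essential
  m11: -011,1-11,10-1
  m15: 1-11 ←essential
Essential: 0-00, 1-11, 10-1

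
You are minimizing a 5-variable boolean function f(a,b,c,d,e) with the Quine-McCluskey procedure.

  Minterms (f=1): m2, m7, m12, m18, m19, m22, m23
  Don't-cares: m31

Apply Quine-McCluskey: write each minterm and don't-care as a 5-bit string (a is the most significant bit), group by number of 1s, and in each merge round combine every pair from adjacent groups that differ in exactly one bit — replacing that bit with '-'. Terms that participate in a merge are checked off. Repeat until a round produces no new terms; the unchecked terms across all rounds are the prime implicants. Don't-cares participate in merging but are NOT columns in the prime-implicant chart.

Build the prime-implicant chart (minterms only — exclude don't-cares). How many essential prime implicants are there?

size-2^0 implicants → 00010(✓)  00111(✓)  01100  10010(✓)  10011(✓)  10110(✓)  10111(✓)  11111(✓)
size-2^1 implicants → -0010  -0111  1-111  10-10(✓)  10-11(✓)  1001-(✓)  1011-(✓)
size-2^2 implicants → 10-1-
Unchecked terms (primes): -0010, -0111, 01100, 1-111, 10-1-
Minterm coverage:
  m2 ⊆ -0010 [E]
  m7 ⊆ -0111 [E]
  m12 ⊆ 01100 [E]
  m18 ⊆ -0010,10-1-
  m19 ⊆ 10-1- [E]
  m22 ⊆ 10-1- [E]
  m23 ⊆ -0111,1-111,10-1-
E = {-0010, -0111, 01100, 10-1-}

4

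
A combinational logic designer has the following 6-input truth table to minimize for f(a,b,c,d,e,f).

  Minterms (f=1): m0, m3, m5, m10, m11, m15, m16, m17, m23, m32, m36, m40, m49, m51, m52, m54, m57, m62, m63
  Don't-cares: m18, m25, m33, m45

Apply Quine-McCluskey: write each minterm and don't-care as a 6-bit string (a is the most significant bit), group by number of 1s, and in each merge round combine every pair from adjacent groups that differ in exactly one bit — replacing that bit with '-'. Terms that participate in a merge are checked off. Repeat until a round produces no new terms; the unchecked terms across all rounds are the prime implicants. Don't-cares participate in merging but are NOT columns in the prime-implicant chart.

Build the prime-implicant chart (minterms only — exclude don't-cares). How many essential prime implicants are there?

size-2^0 implicants → 000000(✓)  000011(✓)  000101  001010(✓)  001011(✓)  001111(✓)  010000(✓)  010001(✓)  010010(✓)  010111  011001(✓)  100000(✓)  100001(✓)  100100(✓)  101000(✓)  101101  110001(✓)  110011(✓)  110100(✓)  110110(✓)  111001(✓)  111110(✓)  111111(✓)
size-2^1 implicants → -00000  -10001(✓)  -11001(✓)  0-0000  00-011  001-11  00101-  01-001(✓)  0100-0  01000-  1-0001  1-0100  10-000  100-00  10000-  11-001(✓)  11-110  1100-1  1101-0  11111-
size-2^2 implicants → -1-001
Unchecked terms (primes): -00000, -1-001, 0-0000, 00-011, 000101, 001-11, 00101-, 0100-0, 01000-, 010111, 1-0001, 1-0100, 10-000, 100-00, 10000-, 101101, 11-110, 1100-1, 1101-0, 11111-
Minterm coverage:
  m0 ⊆ -00000,0-0000
  m3 ⊆ 00-011 [E]
  m5 ⊆ 000101 [E]
  m10 ⊆ 00101- [E]
  m11 ⊆ 00-011,001-11,00101-
  m15 ⊆ 001-11 [E]
  m16 ⊆ 0-0000,0100-0,01000-
  m17 ⊆ -1-001,01000-
  m23 ⊆ 010111 [E]
  m32 ⊆ -00000,10-000,100-00,10000-
  m36 ⊆ 1-0100,100-00
  m40 ⊆ 10-000 [E]
  m49 ⊆ -1-001,1-0001,1100-1
  m51 ⊆ 1100-1 [E]
  m52 ⊆ 1-0100,1101-0
  m54 ⊆ 11-110,1101-0
  m57 ⊆ -1-001 [E]
  m62 ⊆ 11-110,11111-
  m63 ⊆ 11111- [E]
E = {-1-001, 00-011, 000101, 001-11, 00101-, 010111, 10-000, 1100-1, 11111-}

9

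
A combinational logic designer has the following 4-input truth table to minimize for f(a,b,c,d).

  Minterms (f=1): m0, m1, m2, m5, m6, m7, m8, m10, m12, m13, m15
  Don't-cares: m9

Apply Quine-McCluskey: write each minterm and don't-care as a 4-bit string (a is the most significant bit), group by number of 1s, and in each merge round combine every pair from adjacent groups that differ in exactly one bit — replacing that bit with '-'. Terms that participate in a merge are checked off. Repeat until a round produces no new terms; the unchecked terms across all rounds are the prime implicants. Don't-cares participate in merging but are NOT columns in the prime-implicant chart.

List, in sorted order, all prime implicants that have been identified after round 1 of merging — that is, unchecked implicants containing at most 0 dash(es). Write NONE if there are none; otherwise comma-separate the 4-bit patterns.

NONE

[col 0] 0000*, 0001*, 0010*, 0101*, 0110*, 0111*, 1000*, 1001*, 1010*, 1100*, 1101*, 1111*
[col 1] -000*, -001*, -010*, -101*, -111*, 0-01*, 0-10, 00-0*, 000-*, 01-1*, 011-, 1-00*, 1-01*, 10-0*, 100-*, 11-1*, 110-*
[col 2] --01, -0-0, -00-, -1-1, 1-0-
Prime implicants: --01, -0-0, -00-, -1-1, 0-10, 011-, 1-0-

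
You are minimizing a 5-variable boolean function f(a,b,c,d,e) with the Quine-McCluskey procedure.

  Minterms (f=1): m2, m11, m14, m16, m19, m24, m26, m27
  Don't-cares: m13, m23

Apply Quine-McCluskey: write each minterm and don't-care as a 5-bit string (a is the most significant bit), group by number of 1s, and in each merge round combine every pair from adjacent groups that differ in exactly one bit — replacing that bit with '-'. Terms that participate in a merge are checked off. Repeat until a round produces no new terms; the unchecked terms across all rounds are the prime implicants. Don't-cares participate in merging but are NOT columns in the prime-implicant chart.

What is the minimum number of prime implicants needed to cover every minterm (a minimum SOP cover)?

size-2^0 implicants → 00010  01011(✓)  01101  01110  10000(✓)  10011(✓)  10111(✓)  11000(✓)  11010(✓)  11011(✓)
size-2^1 implicants → -1011  1-000  1-011  10-11  110-0  1101-
Unchecked terms (primes): -1011, 00010, 01101, 01110, 1-000, 1-011, 10-11, 110-0, 1101-
Minterm coverage:
  m2 ⊆ 00010 [E]
  m11 ⊆ -1011 [E]
  m14 ⊆ 01110 [E]
  m16 ⊆ 1-000 [E]
  m19 ⊆ 1-011,10-11
  m24 ⊆ 1-000,110-0
  m26 ⊆ 110-0,1101-
  m27 ⊆ -1011,1-011,1101-
E = {-1011, 00010, 01110, 1-000}
Petrick residual → 1-011, 110-0
Cover = bc'de + a'b'c'de' + a'bcde' + ac'd'e' + ac'de + abc'e'  |cover|=6

6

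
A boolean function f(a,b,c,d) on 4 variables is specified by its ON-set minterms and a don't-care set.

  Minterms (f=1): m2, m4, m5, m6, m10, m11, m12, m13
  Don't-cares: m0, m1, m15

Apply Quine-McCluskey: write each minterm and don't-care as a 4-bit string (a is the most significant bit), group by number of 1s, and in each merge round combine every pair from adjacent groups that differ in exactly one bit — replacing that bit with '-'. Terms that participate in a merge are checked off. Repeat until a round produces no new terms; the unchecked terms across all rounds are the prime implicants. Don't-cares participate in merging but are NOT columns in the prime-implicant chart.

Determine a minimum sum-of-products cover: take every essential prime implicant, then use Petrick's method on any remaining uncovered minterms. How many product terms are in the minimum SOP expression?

3

[col 0] 0000*, 0001*, 0010*, 0100*, 0101*, 0110*, 1010*, 1011*, 1100*, 1101*, 1111*
[col 1] -010, -100*, -101*, 0-00*, 0-01*, 0-10*, 00-0*, 000-*, 01-0*, 010-*, 1-11, 101-, 11-1, 110-*
[col 2] -10-, 0--0, 0-0-
Prime implicants: -010, -10-, 0--0, 0-0-, 1-11, 101-, 11-1
PI chart (minterm → PIs covering it):
  2 | -010,0--0
  4 | -10-,0--0,0-0-
  5 | -10-,0-0-
  6 | 0--0  (sole → essential)
  10 | -010,101-
  11 | 1-11,101-
  12 | -10-  (sole → essential)
  13 | -10-,11-1
Essential prime implicants: -10-, 0--0
Petrick residual → 101-
Minimum SOP uses 3 PIs: bc' + a'd' + ab'c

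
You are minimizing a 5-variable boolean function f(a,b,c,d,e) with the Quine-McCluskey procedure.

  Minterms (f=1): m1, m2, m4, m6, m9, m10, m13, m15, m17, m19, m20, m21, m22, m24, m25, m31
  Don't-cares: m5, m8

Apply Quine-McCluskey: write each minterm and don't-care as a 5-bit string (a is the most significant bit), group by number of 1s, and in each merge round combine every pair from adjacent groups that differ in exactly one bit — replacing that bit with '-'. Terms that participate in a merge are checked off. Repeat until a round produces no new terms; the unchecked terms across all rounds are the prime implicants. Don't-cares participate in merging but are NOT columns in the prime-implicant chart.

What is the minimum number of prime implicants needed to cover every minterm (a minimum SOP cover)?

7

[col 0] 00001*, 00010*, 00100*, 00101*, 00110*, 01000*, 01001*, 01010*, 01101*, 01111*, 10001*, 10011*, 10100*, 10101*, 10110*, 11000*, 11001*, 11111*
[col 1] -0001*, -0100*, -0101*, -0110*, -1000*, -1001*, -1111, 0-001*, 0-010, 0-101*, 00-01*, 00-10, 001-0*, 0010-*, 01-01*, 010-0, 0100-*, 011-1, 1-001*, 10-01*, 100-1, 101-0*, 1010-*, 1100-*
[col 2] --001, -0-01, -01-0, -010-, -100-, 0--01
Prime implicants: --001, -0-01, -01-0, -010-, -100-, -1111, 0--01, 0-010, 00-10, 010-0, 011-1, 100-1
PI chart (minterm → PIs covering it):
  1 | --001,-0-01,0--01
  2 | 0-010,00-10
  4 | -01-0,-010-
  6 | -01-0,00-10
  9 | --001,-100-,0--01
  10 | 0-010,010-0
  13 | 0--01,011-1
  15 | -1111,011-1
  17 | --001,-0-01,100-1
  19 | 100-1  (sole → essential)
  20 | -01-0,-010-
  21 | -0-01,-010-
  22 | -01-0  (sole → essential)
  24 | -100-  (sole → essential)
  25 | --001,-100-
  31 | -1111  (sole → essential)
Essential prime implicants: -01-0, -100-, -1111, 100-1
Petrick residual → -0-01, 0--01, 0-010
Minimum SOP uses 7 PIs: b'd'e + b'ce' + bc'd' + bcde + a'd'e + a'c'de' + ab'c'e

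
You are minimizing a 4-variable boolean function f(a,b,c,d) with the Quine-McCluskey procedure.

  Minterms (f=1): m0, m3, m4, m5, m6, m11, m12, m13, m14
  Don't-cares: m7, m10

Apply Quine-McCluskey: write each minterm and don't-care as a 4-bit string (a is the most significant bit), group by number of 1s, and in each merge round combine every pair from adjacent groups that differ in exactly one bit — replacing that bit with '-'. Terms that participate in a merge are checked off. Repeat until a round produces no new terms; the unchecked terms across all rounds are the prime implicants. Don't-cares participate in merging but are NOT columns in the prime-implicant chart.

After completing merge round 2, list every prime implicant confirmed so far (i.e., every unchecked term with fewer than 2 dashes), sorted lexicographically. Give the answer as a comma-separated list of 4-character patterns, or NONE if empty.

Round 0: 0000✓ 0011✓ 0100✓ 0101✓ 0110✓ 0111✓ 1010✓ 1011✓ 1100✓ 1101✓ 1110✓
Round 1: -011 -100✓ -101✓ -110✓ 0-00 0-11 01-0✓ 01-1✓ 010-✓ 011-✓ 1-10 101- 11-0✓ 110-✓
Round 2: -1-0 -10- 01--
PIs = {-011, -1-0, -10-, 0-00, 0-11, 01--, 1-10, 101-}

-011, 0-00, 0-11, 1-10, 101-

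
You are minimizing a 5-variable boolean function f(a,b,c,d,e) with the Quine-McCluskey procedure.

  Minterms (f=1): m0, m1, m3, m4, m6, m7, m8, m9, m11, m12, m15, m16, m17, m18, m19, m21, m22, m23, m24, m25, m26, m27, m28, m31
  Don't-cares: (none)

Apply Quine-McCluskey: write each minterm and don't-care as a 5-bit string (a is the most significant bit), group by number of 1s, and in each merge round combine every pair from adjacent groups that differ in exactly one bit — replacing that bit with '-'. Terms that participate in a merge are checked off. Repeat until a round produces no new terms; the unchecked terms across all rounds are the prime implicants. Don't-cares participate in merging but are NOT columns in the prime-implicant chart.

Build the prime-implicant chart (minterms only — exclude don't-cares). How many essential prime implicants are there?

4

size-2^0 implicants → 00000(✓)  00001(✓)  00011(✓)  00100(✓)  00110(✓)  00111(✓)  01000(✓)  01001(✓)  01011(✓)  01100(✓)  01111(✓)  10000(✓)  10001(✓)  10010(✓)  10011(✓)  10101(✓)  10110(✓)  10111(✓)  11000(✓)  11001(✓)  11010(✓)  11011(✓)  11100(✓)  11111(✓)
size-2^1 implicants → -0000(✓)  -0001(✓)  -0011(✓)  -0110(✓)  -0111(✓)  -1000(✓)  -1001(✓)  -1011(✓)  -1100(✓)  -1111(✓)  0-000(✓)  0-001(✓)  0-011(✓)  0-100(✓)  0-111(✓)  00-00(✓)  00-11(✓)  000-1(✓)  0000-(✓)  001-0  0011-(✓)  01-00(✓)  01-11(✓)  010-1(✓)  0100-(✓)  1-000(✓)  1-001(✓)  1-010(✓)  1-011(✓)  1-111(✓)  10-01(✓)  10-10(✓)  10-11(✓)  100-0(✓)  100-1(✓)  1000-(✓)  1001-(✓)  101-1(✓)  1011-(✓)  11-00(✓)  11-11(✓)  110-0(✓)  110-1(✓)  1100-(✓)  1101-(✓)
size-2^2 implicants → --000(✓)  --001(✓)  --011(✓)  --111(✓)  -0-11(✓)  -00-1(✓)  -000-(✓)  -011-  -1-00  -1-11(✓)  -10-1(✓)  -100-(✓)  0--00  0--11(✓)  0-0-1(✓)  0-00-(✓)  1--11(✓)  1-0-0(✓)  1-0-1(✓)  1-00-(✓)  1-01-(✓)  10--1  10-1-  100--(✓)  110--(✓)
size-2^3 implicants → ---11  --0-1  --00-  1-0--
Unchecked terms (primes): ---11, --0-1, --00-, -011-, -1-00, 0--00, 001-0, 1-0--, 10--1, 10-1-
Minterm coverage:
  m0 ⊆ --00-,0--00
  m1 ⊆ --0-1,--00-
  m3 ⊆ ---11,--0-1
  m4 ⊆ 0--00,001-0
  m6 ⊆ -011-,001-0
  m7 ⊆ ---11,-011-
  m8 ⊆ --00-,-1-00,0--00
  m9 ⊆ --0-1,--00-
  m11 ⊆ ---11,--0-1
  m12 ⊆ -1-00,0--00
  m15 ⊆ ---11 [E]
  m16 ⊆ --00-,1-0--
  m17 ⊆ --0-1,--00-,1-0--,10--1
  m18 ⊆ 1-0--,10-1-
  m19 ⊆ ---11,--0-1,1-0--,10--1,10-1-
  m21 ⊆ 10--1 [E]
  m22 ⊆ -011-,10-1-
  m23 ⊆ ---11,-011-,10--1,10-1-
  m24 ⊆ --00-,-1-00,1-0--
  m25 ⊆ --0-1,--00-,1-0--
  m26 ⊆ 1-0-- [E]
  m27 ⊆ ---11,--0-1,1-0--
  m28 ⊆ -1-00 [E]
  m31 ⊆ ---11 [E]
E = {---11, -1-00, 1-0--, 10--1}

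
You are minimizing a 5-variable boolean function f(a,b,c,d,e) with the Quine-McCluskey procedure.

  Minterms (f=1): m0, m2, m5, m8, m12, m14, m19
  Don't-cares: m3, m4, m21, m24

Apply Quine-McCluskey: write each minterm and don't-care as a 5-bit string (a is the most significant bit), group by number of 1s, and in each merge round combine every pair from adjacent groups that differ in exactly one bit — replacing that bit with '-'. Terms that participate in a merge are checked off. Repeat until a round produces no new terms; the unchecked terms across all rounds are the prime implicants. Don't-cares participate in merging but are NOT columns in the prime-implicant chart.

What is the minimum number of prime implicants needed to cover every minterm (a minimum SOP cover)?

size-2^0 implicants → 00000(✓)  00010(✓)  00011(✓)  00100(✓)  00101(✓)  01000(✓)  01100(✓)  01110(✓)  10011(✓)  10101(✓)  11000(✓)
size-2^1 implicants → -0011  -0101  -1000  0-000(✓)  0-100(✓)  00-00(✓)  000-0  0001-  0010-  01-00(✓)  011-0
size-2^2 implicants → 0--00
Unchecked terms (primes): -0011, -0101, -1000, 0--00, 000-0, 0001-, 0010-, 011-0
Minterm coverage:
  m0 ⊆ 0--00,000-0
  m2 ⊆ 000-0,0001-
  m5 ⊆ -0101,0010-
  m8 ⊆ -1000,0--00
  m12 ⊆ 0--00,011-0
  m14 ⊆ 011-0 [E]
  m19 ⊆ -0011 [E]
E = {-0011, 011-0}
Petrick residual → -0101, -1000, 000-0
Cover = b'c'de + b'cd'e + bc'd'e' + a'b'c'e' + a'bce'  |cover|=5

5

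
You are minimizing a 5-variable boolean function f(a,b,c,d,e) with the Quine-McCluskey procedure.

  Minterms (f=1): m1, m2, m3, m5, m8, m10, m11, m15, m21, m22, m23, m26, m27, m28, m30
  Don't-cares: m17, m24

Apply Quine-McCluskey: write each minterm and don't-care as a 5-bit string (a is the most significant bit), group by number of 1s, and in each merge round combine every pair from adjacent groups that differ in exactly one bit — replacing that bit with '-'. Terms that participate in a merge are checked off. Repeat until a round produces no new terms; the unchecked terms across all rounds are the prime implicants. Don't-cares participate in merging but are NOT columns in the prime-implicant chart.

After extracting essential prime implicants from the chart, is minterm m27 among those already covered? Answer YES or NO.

[col 0] 00001*, 00010*, 00011*, 00101*, 01000*, 01010*, 01011*, 01111*, 10001*, 10101*, 10110*, 10111*, 11000*, 11010*, 11011*, 11100*, 11110*
[col 1] -0001*, -0101*, -1000*, -1010*, -1011*, 0-010*, 0-011*, 00-01*, 000-1, 0001-*, 01-11, 010-0*, 0101-*, 1-110, 10-01*, 101-1, 1011-, 11-00*, 11-10*, 110-0*, 1101-*, 111-0*
[col 2] -0-01, -10-0, -101-, 0-01-, 11--0
Prime implicants: -0-01, -10-0, -101-, 0-01-, 000-1, 01-11, 1-110, 101-1, 1011-, 11--0
PI chart (minterm → PIs covering it):
  1 | -0-01,000-1
  2 | 0-01-  (sole → essential)
  3 | 0-01-,000-1
  5 | -0-01  (sole → essential)
  8 | -10-0  (sole → essential)
  10 | -10-0,-101-,0-01-
  11 | -101-,0-01-,01-11
  15 | 01-11  (sole → essential)
  21 | -0-01,101-1
  22 | 1-110,1011-
  23 | 101-1,1011-
  26 | -10-0,-101-,11--0
  27 | -101-  (sole → essential)
  28 | 11--0  (sole → essential)
  30 | 1-110,11--0
Essential prime implicants: -0-01, -10-0, -101-, 0-01-, 01-11, 11--0

YES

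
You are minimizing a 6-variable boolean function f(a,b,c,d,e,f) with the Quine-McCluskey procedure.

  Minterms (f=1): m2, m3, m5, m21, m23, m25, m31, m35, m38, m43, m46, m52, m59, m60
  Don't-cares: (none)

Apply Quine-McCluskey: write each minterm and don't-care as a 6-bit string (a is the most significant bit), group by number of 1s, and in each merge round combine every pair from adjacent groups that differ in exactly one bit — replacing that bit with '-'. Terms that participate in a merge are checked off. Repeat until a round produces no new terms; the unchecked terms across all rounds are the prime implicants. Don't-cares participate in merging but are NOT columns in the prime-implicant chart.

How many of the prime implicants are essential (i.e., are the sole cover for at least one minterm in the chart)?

Round 0: 000010✓ 000011✓ 000101✓ 010101✓ 010111✓ 011001 011111✓ 100011✓ 100110✓ 101011✓ 101110✓ 110100✓ 111011✓ 111100✓
Round 1: -00011 0-0101 00001- 01-111 0101-1 1-1011 10-011 10-110 11-100
PIs = {-00011, 0-0101, 00001-, 01-111, 0101-1, 011001, 1-1011, 10-011, 10-110, 11-100}
Coverage chart:
  m2: 00001- ←essential
  m3: -00011,00001-
  m5: 0-0101 ←essential
  m21: 0-0101,0101-1
  m23: 01-111,0101-1
  m25: 011001 ←essential
  m31: 01-111 ←essential
  m35: -00011,10-011
  m38: 10-110 ←essential
  m43: 1-1011,10-011
  m46: 10-110 ←essential
  m52: 11-100 ←essential
  m59: 1-1011 ←essential
  m60: 11-100 ←essential
Essential: 0-0101, 00001-, 01-111, 011001, 1-1011, 10-110, 11-100

7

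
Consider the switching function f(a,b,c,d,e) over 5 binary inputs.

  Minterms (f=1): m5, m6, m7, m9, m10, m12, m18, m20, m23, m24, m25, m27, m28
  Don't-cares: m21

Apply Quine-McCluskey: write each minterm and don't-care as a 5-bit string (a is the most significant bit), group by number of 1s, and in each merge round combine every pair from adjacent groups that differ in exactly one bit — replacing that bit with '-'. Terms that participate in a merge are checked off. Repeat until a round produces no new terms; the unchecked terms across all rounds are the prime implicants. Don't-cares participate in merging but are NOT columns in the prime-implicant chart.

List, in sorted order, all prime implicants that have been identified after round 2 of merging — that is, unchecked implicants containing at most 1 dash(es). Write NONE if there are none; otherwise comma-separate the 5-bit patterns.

Round 0: 00101✓ 00110✓ 00111✓ 01001✓ 01010 01100✓ 10010 10100✓ 10101✓ 10111✓ 11000✓ 11001✓ 11011✓ 11100✓
Round 1: -0101✓ -0111✓ -1001 -1100 001-1✓ 0011- 1-100 101-1✓ 1010- 11-00 110-1 1100-
Round 2: -01-1
PIs = {-01-1, -1001, -1100, 0011-, 01010, 1-100, 10010, 1010-, 11-00, 110-1, 1100-}

-1001, -1100, 0011-, 01010, 1-100, 10010, 1010-, 11-00, 110-1, 1100-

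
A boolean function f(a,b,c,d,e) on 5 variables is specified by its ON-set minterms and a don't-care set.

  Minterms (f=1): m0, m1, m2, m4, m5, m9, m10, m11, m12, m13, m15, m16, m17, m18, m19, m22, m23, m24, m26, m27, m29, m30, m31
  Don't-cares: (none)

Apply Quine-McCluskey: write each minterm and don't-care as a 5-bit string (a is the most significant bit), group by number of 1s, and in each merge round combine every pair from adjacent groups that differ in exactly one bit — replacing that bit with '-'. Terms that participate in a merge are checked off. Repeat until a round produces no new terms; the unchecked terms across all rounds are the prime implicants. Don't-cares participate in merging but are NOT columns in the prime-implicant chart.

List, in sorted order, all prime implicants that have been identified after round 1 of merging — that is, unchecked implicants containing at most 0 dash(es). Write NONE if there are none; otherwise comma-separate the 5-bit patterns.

NONE

size-2^0 implicants → 00000(✓)  00001(✓)  00010(✓)  00100(✓)  00101(✓)  01001(✓)  01010(✓)  01011(✓)  01100(✓)  01101(✓)  01111(✓)  10000(✓)  10001(✓)  10010(✓)  10011(✓)  10110(✓)  10111(✓)  11000(✓)  11010(✓)  11011(✓)  11101(✓)  11110(✓)  11111(✓)
size-2^1 implicants → -0000(✓)  -0001(✓)  -0010(✓)  -1010(✓)  -1011(✓)  -1101(✓)  -1111(✓)  0-001(✓)  0-010(✓)  0-100(✓)  0-101(✓)  00-00(✓)  00-01(✓)  000-0(✓)  0000-(✓)  0010-(✓)  01-01(✓)  01-11(✓)  010-1(✓)  0101-(✓)  011-1(✓)  0110-(✓)  1-000(✓)  1-010(✓)  1-011(✓)  1-110(✓)  1-111(✓)  10-10(✓)  10-11(✓)  100-0(✓)  100-1(✓)  1000-(✓)  1001-(✓)  1011-(✓)  11-10(✓)  11-11(✓)  110-0(✓)  1101-(✓)  111-1(✓)  1111-(✓)
size-2^2 implicants → --010  -00-0  -000-  -1-11  -101-  -11-1  0--01  0-10-  00-0-  01--1  1--10(✓)  1--11(✓)  1-0-0  1-01-(✓)  1-11-(✓)  10-1-(✓)  100--  11-1-(✓)
size-2^3 implicants → 1--1-
Unchecked terms (primes): --010, -00-0, -000-, -1-11, -101-, -11-1, 0--01, 0-10-, 00-0-, 01--1, 1--1-, 1-0-0, 100--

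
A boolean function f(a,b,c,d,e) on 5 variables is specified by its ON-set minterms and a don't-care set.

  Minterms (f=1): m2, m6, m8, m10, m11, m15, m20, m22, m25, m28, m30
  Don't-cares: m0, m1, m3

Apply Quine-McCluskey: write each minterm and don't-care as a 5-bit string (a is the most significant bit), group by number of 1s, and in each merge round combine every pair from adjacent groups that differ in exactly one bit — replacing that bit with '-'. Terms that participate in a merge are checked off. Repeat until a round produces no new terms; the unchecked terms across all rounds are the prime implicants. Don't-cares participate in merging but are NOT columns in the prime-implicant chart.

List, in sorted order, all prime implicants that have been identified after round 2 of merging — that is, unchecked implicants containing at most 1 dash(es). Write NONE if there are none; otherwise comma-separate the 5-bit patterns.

-0110, 00-10, 01-11, 11001

Round 0: 00000✓ 00001✓ 00010✓ 00011✓ 00110✓ 01000✓ 01010✓ 01011✓ 01111✓ 10100✓ 10110✓ 11001 11100✓ 11110✓
Round 1: -0110 0-000✓ 0-010✓ 0-011✓ 00-10 000-0✓ 000-1✓ 0000-✓ 0001-✓ 01-11 010-0✓ 0101-✓ 1-100✓ 1-110✓ 101-0✓ 111-0✓
Round 2: 0-0-0 0-01- 000-- 1-1-0
PIs = {-0110, 0-0-0, 0-01-, 00-10, 000--, 01-11, 1-1-0, 11001}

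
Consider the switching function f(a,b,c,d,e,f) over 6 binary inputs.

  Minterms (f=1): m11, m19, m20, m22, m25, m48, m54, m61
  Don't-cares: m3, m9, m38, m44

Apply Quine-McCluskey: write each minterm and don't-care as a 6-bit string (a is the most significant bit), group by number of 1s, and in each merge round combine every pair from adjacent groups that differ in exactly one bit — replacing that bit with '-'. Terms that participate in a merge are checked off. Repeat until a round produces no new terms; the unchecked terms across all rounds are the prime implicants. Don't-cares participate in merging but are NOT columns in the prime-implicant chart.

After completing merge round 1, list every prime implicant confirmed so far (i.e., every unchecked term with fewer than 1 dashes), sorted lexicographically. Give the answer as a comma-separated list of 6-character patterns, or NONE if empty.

size-2^0 implicants → 000011(✓)  001001(✓)  001011(✓)  010011(✓)  010100(✓)  010110(✓)  011001(✓)  100110(✓)  101100  110000  110110(✓)  111101
size-2^1 implicants → -10110  0-0011  0-1001  00-011  0010-1  0101-0  1-0110
Unchecked terms (primes): -10110, 0-0011, 0-1001, 00-011, 0010-1, 0101-0, 1-0110, 101100, 110000, 111101

101100, 110000, 111101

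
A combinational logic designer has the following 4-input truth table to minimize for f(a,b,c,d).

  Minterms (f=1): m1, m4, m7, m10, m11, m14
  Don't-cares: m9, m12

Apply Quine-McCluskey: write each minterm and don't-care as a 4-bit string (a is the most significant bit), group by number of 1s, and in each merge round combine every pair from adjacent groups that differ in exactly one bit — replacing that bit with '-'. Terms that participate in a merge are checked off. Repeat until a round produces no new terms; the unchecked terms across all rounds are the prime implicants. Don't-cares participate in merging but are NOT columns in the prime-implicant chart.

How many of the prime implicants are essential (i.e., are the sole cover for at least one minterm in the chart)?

Round 0: 0001✓ 0100✓ 0111 1001✓ 1010✓ 1011✓ 1100✓ 1110✓
Round 1: -001 -100 1-10 10-1 101- 11-0
PIs = {-001, -100, 0111, 1-10, 10-1, 101-, 11-0}
Coverage chart:
  m1: -001 ←essential
  m4: -100 ←essential
  m7: 0111 ←essential
  m10: 1-10,101-
  m11: 10-1,101-
  m14: 1-10,11-0
Essential: -001, -100, 0111

3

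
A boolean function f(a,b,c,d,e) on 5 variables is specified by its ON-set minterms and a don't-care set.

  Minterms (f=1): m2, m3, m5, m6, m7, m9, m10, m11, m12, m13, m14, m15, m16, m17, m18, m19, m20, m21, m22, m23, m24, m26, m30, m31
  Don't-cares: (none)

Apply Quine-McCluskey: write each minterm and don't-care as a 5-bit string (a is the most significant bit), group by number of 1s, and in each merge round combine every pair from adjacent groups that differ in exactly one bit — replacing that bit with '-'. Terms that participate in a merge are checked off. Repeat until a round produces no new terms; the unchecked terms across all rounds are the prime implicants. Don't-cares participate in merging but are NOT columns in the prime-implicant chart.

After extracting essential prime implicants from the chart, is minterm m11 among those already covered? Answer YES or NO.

YES

Round 0: 00010✓ 00011✓ 00101✓ 00110✓ 00111✓ 01001✓ 01010✓ 01011✓ 01100✓ 01101✓ 01110✓ 01111✓ 10000✓ 10001✓ 10010✓ 10011✓ 10100✓ 10101✓ 10110✓ 10111✓ 11000✓ 11010✓ 11110✓ 11111✓
Round 1: -0010✓ -0011✓ -0101✓ -0110✓ -0111✓ -1010✓ -1110✓ -1111✓ 0-010✓ 0-011✓ 0-101✓ 0-110✓ 0-111✓ 00-10✓ 00-11✓ 0001-✓ 001-1✓ 0011-✓ 01-01✓ 01-10✓ 01-11✓ 010-1✓ 0101-✓ 011-0✓ 011-1✓ 0110-✓ 0111-✓ 1-000✓ 1-010✓ 1-110✓ 1-111✓ 10-00✓ 10-01✓ 10-10✓ 10-11✓ 100-0✓ 100-1✓ 1000-✓ 1001-✓ 101-0✓ 101-1✓ 1010-✓ 1011-✓ 11-10✓ 110-0✓ 1111-✓
Round 2: --010✓ --110✓ --111✓ -0-10✓ -0-11✓ -001-✓ -01-1 -011-✓ -1-10✓ -111-✓ 0--10✓ 0--11✓ 0-01-✓ 0-1-1 0-11-✓ 00-1-✓ 01--1 01-1-✓ 011-- 1--10✓ 1-0-0 1-11-✓ 10--0✓ 10--1✓ 10-0-✓ 10-1-✓ 100--✓ 101--✓
Round 3: ---10 --11- -0-1- 0--1- 10---
PIs = {---10, --11-, -0-1-, -01-1, 0--1-, 0-1-1, 01--1, 011--, 1-0-0, 10---}
Coverage chart:
  m2: ---10,-0-1-,0--1-
  m3: -0-1-,0--1-
  m5: -01-1,0-1-1
  m6: ---10,--11-,-0-1-,0--1-
  m7: --11-,-0-1-,-01-1,0--1-,0-1-1
  m9: 01--1 ←essential
  m10: ---10,0--1-
  m11: 0--1-,01--1
  m12: 011-- ←essential
  m13: 0-1-1,01--1,011--
  m14: ---10,--11-,0--1-,011--
  m15: --11-,0--1-,0-1-1,01--1,011--
  m16: 1-0-0,10---
  m17: 10--- ←essential
  m18: ---10,-0-1-,1-0-0,10---
  m19: -0-1-,10---
  m20: 10--- ←essential
  m21: -01-1,10---
  m22: ---10,--11-,-0-1-,10---
  m23: --11-,-0-1-,-01-1,10---
  m24: 1-0-0 ←essential
  m26: ---10,1-0-0
  m30: ---10,--11-
  m31: --11- ←essential
Essential: --11-, 01--1, 011--, 1-0-0, 10---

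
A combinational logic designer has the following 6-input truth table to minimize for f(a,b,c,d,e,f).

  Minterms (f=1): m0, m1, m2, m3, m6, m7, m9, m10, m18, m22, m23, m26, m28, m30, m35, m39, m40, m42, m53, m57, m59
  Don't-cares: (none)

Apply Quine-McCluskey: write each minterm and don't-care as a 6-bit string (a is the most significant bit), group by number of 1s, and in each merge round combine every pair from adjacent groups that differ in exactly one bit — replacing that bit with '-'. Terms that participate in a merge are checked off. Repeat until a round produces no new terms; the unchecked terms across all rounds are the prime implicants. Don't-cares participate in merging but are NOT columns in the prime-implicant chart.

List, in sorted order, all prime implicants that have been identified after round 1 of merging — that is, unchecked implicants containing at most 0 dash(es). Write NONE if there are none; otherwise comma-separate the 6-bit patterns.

110101

size-2^0 implicants → 000000(✓)  000001(✓)  000010(✓)  000011(✓)  000110(✓)  000111(✓)  001001(✓)  001010(✓)  010010(✓)  010110(✓)  010111(✓)  011010(✓)  011100(✓)  011110(✓)  100011(✓)  100111(✓)  101000(✓)  101010(✓)  110101  111001(✓)  111011(✓)
size-2^1 implicants → -00011(✓)  -00111(✓)  -01010  0-0010(✓)  0-0110(✓)  0-0111(✓)  0-1010(✓)  00-001  00-010(✓)  000-10(✓)  000-11(✓)  0000-0(✓)  0000-1(✓)  00000-(✓)  00001-(✓)  00011-(✓)  01-010(✓)  01-110(✓)  010-10(✓)  01011-(✓)  011-10(✓)  0111-0  100-11(✓)  1010-0  1110-1
size-2^2 implicants → -00-11  0--010  0-0-10  0-011-  000-1-  0000--  01--10
Unchecked terms (primes): -00-11, -01010, 0--010, 0-0-10, 0-011-, 00-001, 000-1-, 0000--, 01--10, 0111-0, 1010-0, 110101, 1110-1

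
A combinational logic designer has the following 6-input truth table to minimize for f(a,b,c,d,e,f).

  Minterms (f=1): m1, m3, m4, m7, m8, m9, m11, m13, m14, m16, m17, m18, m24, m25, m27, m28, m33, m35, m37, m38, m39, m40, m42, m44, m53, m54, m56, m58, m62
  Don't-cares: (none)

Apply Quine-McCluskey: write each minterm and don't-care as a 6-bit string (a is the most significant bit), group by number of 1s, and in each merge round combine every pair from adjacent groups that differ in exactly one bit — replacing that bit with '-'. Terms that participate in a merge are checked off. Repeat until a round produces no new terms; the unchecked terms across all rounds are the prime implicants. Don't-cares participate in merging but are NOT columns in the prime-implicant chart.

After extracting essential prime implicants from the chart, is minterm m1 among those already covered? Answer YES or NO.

size-2^0 implicants → 000001(✓)  000011(✓)  000100  000111(✓)  001000(✓)  001001(✓)  001011(✓)  001101(✓)  001110  010000(✓)  010001(✓)  010010(✓)  011000(✓)  011001(✓)  011011(✓)  011100(✓)  100001(✓)  100011(✓)  100101(✓)  100110(✓)  100111(✓)  101000(✓)  101010(✓)  101100(✓)  110101(✓)  110110(✓)  111000(✓)  111010(✓)  111110(✓)
size-2^1 implicants → -00001(✓)  -00011(✓)  -00111(✓)  -01000(✓)  -11000(✓)  0-0001(✓)  0-1000(✓)  0-1001(✓)  0-1011(✓)  00-001(✓)  00-011(✓)  000-11(✓)  0000-1(✓)  001-01  0010-1(✓)  00100-(✓)  01-000(✓)  01-001(✓)  0100-0  01000-(✓)  011-00  0110-1(✓)  01100-(✓)  1-0101  1-0110  1-1000(✓)  1-1010(✓)  100-01(✓)  100-11(✓)  1000-1(✓)  1001-1(✓)  10011-  101-00  1010-0(✓)  11-110  111-10  1110-0(✓)
size-2^2 implicants → --1000  -00-11  -000-1  0--001  0-10-1  0-100-  00-0-1  01-00-  1-10-0  100--1
Unchecked terms (primes): --1000, -00-11, -000-1, 0--001, 0-10-1, 0-100-, 00-0-1, 000100, 001-01, 001110, 01-00-, 0100-0, 011-00, 1-0101, 1-0110, 1-10-0, 100--1, 10011-, 101-00, 11-110, 111-10
Minterm coverage:
  m1 ⊆ -000-1,0--001,00-0-1
  m3 ⊆ -00-11,-000-1,00-0-1
  m4 ⊆ 000100 [E]
  m7 ⊆ -00-11 [E]
  m8 ⊆ --1000,0-100-
  m9 ⊆ 0--001,0-10-1,0-100-,00-0-1,001-01
  m11 ⊆ 0-10-1,00-0-1
  m13 ⊆ 001-01 [E]
  m14 ⊆ 001110 [E]
  m16 ⊆ 01-00-,0100-0
  m17 ⊆ 0--001,01-00-
  m18 ⊆ 0100-0 [E]
  m24 ⊆ --1000,0-100-,01-00-,011-00
  m25 ⊆ 0--001,0-10-1,0-100-,01-00-
  m27 ⊆ 0-10-1 [E]
  m28 ⊆ 011-00 [E]
  m33 ⊆ -000-1,100--1
  m35 ⊆ -00-11,-000-1,100--1
  m37 ⊆ 1-0101,100--1
  m38 ⊆ 1-0110,10011-
  m39 ⊆ -00-11,100--1,10011-
  m40 ⊆ --1000,1-10-0,101-00
  m42 ⊆ 1-10-0 [E]
  m44 ⊆ 101-00 [E]
  m53 ⊆ 1-0101 [E]
  m54 ⊆ 1-0110,11-110
  m56 ⊆ --1000,1-10-0
  m58 ⊆ 1-10-0,111-10
  m62 ⊆ 11-110,111-10
E = {-00-11, 0-10-1, 000100, 001-01, 001110, 0100-0, 011-00, 1-0101, 1-10-0, 101-00}

NO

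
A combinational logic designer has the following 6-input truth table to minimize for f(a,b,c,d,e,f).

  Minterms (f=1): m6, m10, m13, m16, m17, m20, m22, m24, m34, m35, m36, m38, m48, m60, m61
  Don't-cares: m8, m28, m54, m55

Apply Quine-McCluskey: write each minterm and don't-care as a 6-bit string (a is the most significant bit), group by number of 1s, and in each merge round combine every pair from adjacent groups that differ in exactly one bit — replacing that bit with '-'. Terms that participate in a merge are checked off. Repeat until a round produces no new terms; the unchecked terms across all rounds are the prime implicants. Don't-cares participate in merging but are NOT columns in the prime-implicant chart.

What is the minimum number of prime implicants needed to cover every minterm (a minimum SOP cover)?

size-2^0 implicants → 000110(✓)  001000(✓)  001010(✓)  001101  010000(✓)  010001(✓)  010100(✓)  010110(✓)  011000(✓)  011100(✓)  100010(✓)  100011(✓)  100100(✓)  100110(✓)  110000(✓)  110110(✓)  110111(✓)  111100(✓)  111101(✓)
size-2^1 implicants → -00110(✓)  -10000  -10110(✓)  -11100  0-0110(✓)  0-1000  0010-0  01-000(✓)  01-100(✓)  010-00(✓)  01000-  0101-0  011-00(✓)  1-0110(✓)  100-10  10001-  1001-0  11011-  11110-
size-2^2 implicants → --0110  01--00
Unchecked terms (primes): --0110, -10000, -11100, 0-1000, 0010-0, 001101, 01--00, 01000-, 0101-0, 100-10, 10001-, 1001-0, 11011-, 11110-
Minterm coverage:
  m6 ⊆ --0110 [E]
  m10 ⊆ 0010-0 [E]
  m13 ⊆ 001101 [E]
  m16 ⊆ -10000,01--00,01000-
  m17 ⊆ 01000- [E]
  m20 ⊆ 01--00,0101-0
  m22 ⊆ --0110,0101-0
  m24 ⊆ 0-1000,01--00
  m34 ⊆ 100-10,10001-
  m35 ⊆ 10001- [E]
  m36 ⊆ 1001-0 [E]
  m38 ⊆ --0110,100-10,1001-0
  m48 ⊆ -10000 [E]
  m60 ⊆ -11100,11110-
  m61 ⊆ 11110- [E]
E = {--0110, -10000, 0010-0, 001101, 01000-, 10001-, 1001-0, 11110-}
Petrick residual → 01--00
Cover = c'def' + bc'd'e'f' + a'b'cd'f' + a'b'cde'f + a'be'f' + a'bc'd'e' + ab'c'd'e + ab'c'df' + abcde'  |cover|=9

9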